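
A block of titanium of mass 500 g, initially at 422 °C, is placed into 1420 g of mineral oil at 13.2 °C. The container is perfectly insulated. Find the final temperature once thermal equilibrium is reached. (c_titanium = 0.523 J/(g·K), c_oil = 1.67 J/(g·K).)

Heat lost by the titanium equals heat gained by the oil:
500·0.523·(422 − T) = 1420·1.67·(T − 13.2)
261.5(422 − T) = 2371.4(T − 13.2)
2632.9 T = 141655  ⇒  T ≈ 53.80 °C

T_f ≈ 53.8 °C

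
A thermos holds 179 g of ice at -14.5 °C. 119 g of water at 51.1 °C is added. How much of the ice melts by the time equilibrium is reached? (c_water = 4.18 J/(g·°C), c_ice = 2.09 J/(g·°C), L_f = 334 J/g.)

Cooling the water to 0 °C releases 119·4.18·51.1 = 25418 J.
Of that, 179·2.09·14.5 = 5424.6 J goes to bring the ice to 0 °C, leaving 19994 J.
Melting all 179 g of ice would need 179·334 = 59786 J.
Since 19994 < 59786 J, not all the ice melts; equilibrium is at 0 °C.
Mass melted = 19994/334 ≈ 59.86 g.

m_melted ≈ 59.9 g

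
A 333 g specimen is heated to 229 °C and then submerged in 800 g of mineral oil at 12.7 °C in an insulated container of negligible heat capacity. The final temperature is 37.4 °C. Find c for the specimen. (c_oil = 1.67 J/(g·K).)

m_s c (T_s − T_f) = m_oil c_oil (T_f − T_0):
333·c·(229 − 37.4) = 800·1.67·(37.4 − 12.7)
63803 c = 32999  ⇒  c ≈ 0.5172 J/(g·K)

c ≈ 0.517 J/(g·K)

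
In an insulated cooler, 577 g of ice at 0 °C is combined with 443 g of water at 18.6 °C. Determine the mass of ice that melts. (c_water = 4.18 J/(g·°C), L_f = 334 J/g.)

m_melted ≈ 103 g

Cooling the water to 0 °C releases 443·4.18·18.6 = 34442 J.
Melting all 577 g of ice would need 577·334 = 192718 J.
That's not enough to melt it all — equilibrium is at 0 °C with ice remaining.
m_melt = 34442 / L_f = 103.1 g.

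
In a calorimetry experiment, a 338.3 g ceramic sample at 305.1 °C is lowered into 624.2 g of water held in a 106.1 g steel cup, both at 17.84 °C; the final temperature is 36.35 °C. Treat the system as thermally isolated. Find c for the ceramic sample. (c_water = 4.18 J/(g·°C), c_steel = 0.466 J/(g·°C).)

c ≈ 0.541 J/(g·°C)

Conservation of energy gives ΣQ = 0:
338.3×c×(36.35 − 305.1) + 624.2×4.18×(36.35 − 17.84) + 106.1×0.466×(36.35 − 17.84) = 0
-90918 c = -49211
c = -49211/-90918 ≈ 0.5413 J/(g·°C)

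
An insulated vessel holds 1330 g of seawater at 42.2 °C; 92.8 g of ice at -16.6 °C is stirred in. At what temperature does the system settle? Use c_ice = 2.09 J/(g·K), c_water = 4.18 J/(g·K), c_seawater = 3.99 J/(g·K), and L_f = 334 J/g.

Net heat exchanged in the isolated system is zero:
warm ice to 0 °C: 92.8×2.09×(0 − (-16.6)) = 3219.6
  latent heat to melt: 92.8×334 = 30995
  warm the meltwater: 387.9 T
  seawater cools: 1330×3.99×(T − 42.2) = 5306.7(T − 42.2)
5694.6 T = 223943 − 34215 = 189728
T ≈ 33.32 °C — above 0 °C, consistent with complete melting.

T_f ≈ 33.3 °C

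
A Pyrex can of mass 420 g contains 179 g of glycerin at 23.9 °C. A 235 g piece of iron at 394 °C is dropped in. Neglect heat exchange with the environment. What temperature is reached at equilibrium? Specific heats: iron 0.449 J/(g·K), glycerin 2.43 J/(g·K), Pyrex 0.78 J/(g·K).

T_f ≈ 68.9 °C

With ΣQ=0 the equilibrium temperature is the m·c-weighted mean:
T_f = (105.52×394 + 434.97×23.9 + 327.6×23.9) / (105.52 + 434.97 + 327.6)
    = 59798 / 868.09 ≈ 68.89 °C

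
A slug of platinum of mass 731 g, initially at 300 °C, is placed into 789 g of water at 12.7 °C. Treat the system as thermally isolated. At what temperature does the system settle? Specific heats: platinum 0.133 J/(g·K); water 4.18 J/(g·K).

T_f ≈ 20.9 °C

T_f is the heat-capacity-weighted average of the initial temperatures:
T_f = (97.22*300 + 3298*12.7) / (97.22 + 3298)
    = 71052 / 3395.2 ≈ 20.93 °C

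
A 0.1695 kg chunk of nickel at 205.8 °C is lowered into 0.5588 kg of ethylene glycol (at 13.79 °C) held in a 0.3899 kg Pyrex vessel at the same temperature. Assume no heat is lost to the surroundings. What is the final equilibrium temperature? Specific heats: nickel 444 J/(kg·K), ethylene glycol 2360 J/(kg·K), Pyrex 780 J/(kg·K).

Setting the total heat transfer to zero:
0.1695×444×(T − 205.8) + 0.5588×2360×(T − 13.79) + 0.3899×780×(T − 13.79) = 0
(75.26 + 1318.8 + 304.12) T = 75.26×205.8 + 1318.8×13.79 + 304.12×13.79
T ≈ 22.30 °C

T_f ≈ 22.3 °C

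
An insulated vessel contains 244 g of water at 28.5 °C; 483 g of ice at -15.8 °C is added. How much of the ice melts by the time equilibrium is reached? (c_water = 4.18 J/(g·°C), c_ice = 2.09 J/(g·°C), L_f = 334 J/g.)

m_melted ≈ 39.3 g

Water can give up m c ΔT = 244×4.18×28.5 = 29068 J before reaching 0 °C.
Of that, 483×2.09×15.8 = 15950 J goes to bring the ice to 0 °C, leaving 13118 J.
To melt every bit of ice: 483×334 = 161322 J.
13118 J < 161322 J, so only part of the ice melts and the system sits at 0 °C.
Mass melted = 13118/334 ≈ 39.28 g.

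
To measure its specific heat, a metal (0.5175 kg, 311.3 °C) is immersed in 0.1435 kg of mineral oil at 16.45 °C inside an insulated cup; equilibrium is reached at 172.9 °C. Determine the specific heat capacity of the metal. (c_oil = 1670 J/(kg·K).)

c ≈ 523 J/(kg·K)

m_s c (T_s − T_f) = m_oil c_oil (T_f − T_0):
0.5175×c×(311.3 − 172.9) = 0.1435×1670×(172.9 − 16.45)
71.62 c = 37492  ⇒  c ≈ 523.5 J/(kg·K)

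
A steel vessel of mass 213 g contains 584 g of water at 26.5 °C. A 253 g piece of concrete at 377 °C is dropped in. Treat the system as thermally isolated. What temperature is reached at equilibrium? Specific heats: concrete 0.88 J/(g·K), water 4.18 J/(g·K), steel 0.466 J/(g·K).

Conservation of energy gives ΣQ = 0:
253*0.88*(T − 377) + 584*4.18*(T − 26.5) + 213*0.466*(T − 26.5) = 0
2763 T = 151255
T = 151255/2763 ≈ 54.74 °C

T_f ≈ 54.7 °C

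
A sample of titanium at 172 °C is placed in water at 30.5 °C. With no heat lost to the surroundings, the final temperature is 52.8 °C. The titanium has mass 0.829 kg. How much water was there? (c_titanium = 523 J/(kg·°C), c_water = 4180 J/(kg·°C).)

m ≈ 0.554 kg

|Q_titanium| = |Q_water|:
0.829·523·(172 − 52.8) = m·4180·(52.8 − 30.5)
93214 m = 51681  ⇒  m ≈ 0.5544 kg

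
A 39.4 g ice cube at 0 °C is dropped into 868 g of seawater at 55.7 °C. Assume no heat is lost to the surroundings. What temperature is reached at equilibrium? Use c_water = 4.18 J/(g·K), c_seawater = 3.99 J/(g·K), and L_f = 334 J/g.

Net heat exchanged in the isolated system is zero:
latent heat to melt: 39.4·334 = 13160
  warm the meltwater: 164.69 T
  seawater cools: 868·3.99·(T − 55.7) = 3463.3(T − 55.7)
3628 T = 192907 − 13160 = 179747
T ≈ 49.54 °C (positive, so assuming full melt was valid).

T_f ≈ 49.5 °C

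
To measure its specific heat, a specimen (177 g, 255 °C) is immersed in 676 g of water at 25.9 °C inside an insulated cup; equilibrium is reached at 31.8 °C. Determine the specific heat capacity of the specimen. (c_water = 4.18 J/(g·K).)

c ≈ 0.422 J/(g·K)

Heat gained plus heat lost sum to zero:
177·c·(31.8 − 255) + 676·4.18·(31.8 − 25.9) = 0
-39506 c = -16672
c = -16672/-39506 ≈ 0.422 J/(g·K)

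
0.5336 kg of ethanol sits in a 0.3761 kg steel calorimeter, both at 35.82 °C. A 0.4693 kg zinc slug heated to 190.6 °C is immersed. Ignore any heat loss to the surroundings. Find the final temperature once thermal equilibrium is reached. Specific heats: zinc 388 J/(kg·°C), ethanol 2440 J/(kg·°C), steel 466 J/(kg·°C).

T_f ≈ 52.8 °C

Taking heat into each body as positive, Σ m c ΔT = 0:
0.4693*388*(T − 190.6) + 0.5336*2440*(T − 35.82) + 0.3761*466*(T − 35.82) = 0
182.09(T − 190.6) + 1302(T − 35.82) + 175.26(T − 35.82) = 0
1659.3 T = 87621
T ≈ 52.80 °C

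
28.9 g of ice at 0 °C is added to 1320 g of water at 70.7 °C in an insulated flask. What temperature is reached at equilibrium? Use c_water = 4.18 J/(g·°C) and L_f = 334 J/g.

T_f ≈ 67.5 °C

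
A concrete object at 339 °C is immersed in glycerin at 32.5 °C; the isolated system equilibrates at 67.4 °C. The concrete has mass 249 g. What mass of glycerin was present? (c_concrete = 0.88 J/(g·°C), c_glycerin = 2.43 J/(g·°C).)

m ≈ 702 g

Heat lost by the concrete = heat gained by the glycerin:
249×0.88×(339 − 67.4) = m×2.43×(67.4 − 32.5)
84.81 m = 59513  ⇒  m ≈ 701.7 g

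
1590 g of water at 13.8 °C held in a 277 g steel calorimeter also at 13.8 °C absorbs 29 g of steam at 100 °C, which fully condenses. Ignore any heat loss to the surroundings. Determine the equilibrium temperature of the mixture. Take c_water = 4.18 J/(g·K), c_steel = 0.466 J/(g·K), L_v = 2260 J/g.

Conservation of energy gives ΣQ = 0:
latent heat released on condensation: 29·2260 = 65540
  condensed water 100 °C→T: 121.22(T − 100)
  original water: 6646.2(T − 13.8)
  cup: 129.08(T − 13.8)
6896.5 T = 65540 + 12122 + 93499 = 171161
T ≈ 24.82 °C (< 100 °C, so full condensation is consistent).

T_f ≈ 24.8 °C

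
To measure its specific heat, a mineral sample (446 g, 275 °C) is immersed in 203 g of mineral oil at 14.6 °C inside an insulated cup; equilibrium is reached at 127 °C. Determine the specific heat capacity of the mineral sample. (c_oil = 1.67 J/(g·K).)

c ≈ 0.577 J/(g·K)

Setting the total heat transfer to zero:
446×c×(127 − 275) + 203×1.67×(127 − 14.6) = 0
-66008 c = -38105
c = -38105/-66008 ≈ 0.5773 J/(g·K)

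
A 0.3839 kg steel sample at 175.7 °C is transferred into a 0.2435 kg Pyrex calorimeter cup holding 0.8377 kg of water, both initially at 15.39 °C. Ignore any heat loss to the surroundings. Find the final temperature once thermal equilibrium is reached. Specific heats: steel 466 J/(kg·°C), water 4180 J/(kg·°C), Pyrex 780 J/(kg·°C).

Taking heat into each body as positive, Σ m c ΔT = 0:
0.3839×466×(T − 175.7) + 0.8377×4180×(T − 15.39) + 0.2435×780×(T − 15.39) = 0
3870.4 T = 88245
T = 88245/3870.4 ≈ 22.80 °C

T_f ≈ 22.8 °C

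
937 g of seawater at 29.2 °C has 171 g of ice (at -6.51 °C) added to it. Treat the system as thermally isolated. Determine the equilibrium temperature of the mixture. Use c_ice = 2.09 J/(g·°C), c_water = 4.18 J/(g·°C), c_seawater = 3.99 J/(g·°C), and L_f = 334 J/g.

T_f ≈ 11.2 °C

Energy conservation, ΣQ = 0:
ice -6.51→0 °C: 171·2.09·6.51 = 2326.6; latent heat to melt: 171·334 = 57114; warm the meltwater: 714.78 T; seawater cools: 937·3.99·(T − 29.2) = 3738.6(T − 29.2)
4453.4 T = 109168 − 59441 = 49727
T ≈ 11.17 °C — above 0 °C, consistent with complete melting.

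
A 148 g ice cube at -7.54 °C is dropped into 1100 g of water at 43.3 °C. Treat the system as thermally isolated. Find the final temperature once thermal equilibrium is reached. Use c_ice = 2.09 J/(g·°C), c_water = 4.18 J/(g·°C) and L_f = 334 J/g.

Net heat exchanged in the isolated system is zero:
warm ice to 0 °C: 148·2.09·(0 − (-7.54)) = 2332.3
  fusion: m_ice L_f = 148·334 = 49432
  warm the meltwater: 618.64 T
  water: 4598(T − 43.3)
5216.6 T = 199093 − 51764 = 147329
T ≈ 28.24 °C. Since T > 0 °C, the all-ice-melts assumption holds.

T_f ≈ 28.2 °C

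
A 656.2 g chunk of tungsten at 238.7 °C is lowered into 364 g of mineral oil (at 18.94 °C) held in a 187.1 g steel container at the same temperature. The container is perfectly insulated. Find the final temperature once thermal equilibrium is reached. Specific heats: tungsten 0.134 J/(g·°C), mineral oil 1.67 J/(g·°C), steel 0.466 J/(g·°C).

Net heat exchanged in the isolated system is zero:
656.2*0.134*(T − 238.7) + 364*1.67*(T − 18.94) + 187.1*0.466*(T − 18.94) = 0
783 T = 34154
T = 34154 / 783 = 43.6 °C

T_f ≈ 43.6 °C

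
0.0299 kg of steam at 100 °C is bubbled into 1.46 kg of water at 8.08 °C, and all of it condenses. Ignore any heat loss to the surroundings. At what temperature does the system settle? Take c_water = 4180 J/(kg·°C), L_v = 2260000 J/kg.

Sum of m c ΔT and latent-heat terms is zero:
steam→water at 100 °C releases m L_v = 0.0299·2260000 = 67574; condensed water 100 °C→T: 124.98(T − 100); original water: 6102.8(T − 8.08)
6227.8 T = 67574 + 12498 + 49311 = 129383
T ≈ 20.78 °C — below 100 °C, confirming all the steam condensed.

T_f ≈ 20.8 °C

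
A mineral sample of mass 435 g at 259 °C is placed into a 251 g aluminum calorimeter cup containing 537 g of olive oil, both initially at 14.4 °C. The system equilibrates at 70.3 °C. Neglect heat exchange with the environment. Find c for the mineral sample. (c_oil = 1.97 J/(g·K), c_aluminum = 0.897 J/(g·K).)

Setting the total heat transfer to zero:
435·c·(70.3 − 259) + 537·1.97·(70.3 − 14.4) + 251·0.897·(70.3 − 14.4) = 0
-82084 c = -71722
c = -71722/-82084 ≈ 0.8738 J/(g·K)

c ≈ 0.874 J/(g·K)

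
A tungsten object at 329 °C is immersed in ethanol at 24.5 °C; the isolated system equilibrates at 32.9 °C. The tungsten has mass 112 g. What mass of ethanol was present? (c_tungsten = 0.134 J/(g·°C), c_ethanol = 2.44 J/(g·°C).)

m ≈ 217 g

Energy conservation, ΣQ = 0:
112·0.134·(32.9 − 329) + m·2.44·(32.9 − 24.5) = 0
20.5 m = 4443.9
m = 4443.9/20.5 ≈ 216.8 g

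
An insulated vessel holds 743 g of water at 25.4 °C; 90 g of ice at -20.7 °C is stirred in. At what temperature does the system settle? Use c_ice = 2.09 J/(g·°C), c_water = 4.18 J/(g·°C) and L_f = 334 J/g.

T_f ≈ 12.9 °C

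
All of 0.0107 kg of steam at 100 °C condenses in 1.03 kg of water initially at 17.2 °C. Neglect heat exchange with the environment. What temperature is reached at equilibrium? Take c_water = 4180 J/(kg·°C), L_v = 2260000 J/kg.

Setting the total heat transfer to zero:
condense steam: −0.0107·2260000 = −24182; condensate cools 100→T: 0.0107·4180·(T − 100) = 44.73(T − 100); water warms: 1.03·4180·(T − 17.2) = 4305.4(T − 17.2)
4350.1 T = 24182 + 4472.6 + 74053 = 102707
T ≈ 23.61 °C — below 100 °C, confirming all the steam condensed.

T_f ≈ 23.6 °C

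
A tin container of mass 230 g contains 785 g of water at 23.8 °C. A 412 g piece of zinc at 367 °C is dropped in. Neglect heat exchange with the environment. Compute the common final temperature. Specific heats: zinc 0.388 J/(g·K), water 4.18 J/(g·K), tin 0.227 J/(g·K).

T_f ≈ 39.5 °C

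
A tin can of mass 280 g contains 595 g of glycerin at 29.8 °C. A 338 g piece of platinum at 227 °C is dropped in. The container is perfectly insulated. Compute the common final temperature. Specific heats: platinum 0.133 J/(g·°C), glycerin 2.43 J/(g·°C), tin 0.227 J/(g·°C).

T_f ≈ 35.5 °C

With ΣQ=0 the equilibrium temperature is the m·c-weighted mean:
T_f = (44.95*227 + 1445.9*29.8 + 63.56*29.8) / (44.95 + 1445.9 + 63.56)
    = 55185 / 1554.4 ≈ 35.50 °C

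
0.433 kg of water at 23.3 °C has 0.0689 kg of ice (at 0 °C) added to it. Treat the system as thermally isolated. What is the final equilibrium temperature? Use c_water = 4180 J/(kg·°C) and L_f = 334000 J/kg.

T_f ≈ 9.1 °C

Let T be the final temperature. ΣQ_i = 0:
melt ice: 0.0689·334000 = 23013
  warm the meltwater: 288 T
  water cools: 0.433·4180·(T − 23.3) = 1809.9(T − 23.3)
2097.9 T = 42172 − 23013 = 19159
T ≈ 9.13 °C. Since T > 0 °C, the all-ice-melts assumption holds.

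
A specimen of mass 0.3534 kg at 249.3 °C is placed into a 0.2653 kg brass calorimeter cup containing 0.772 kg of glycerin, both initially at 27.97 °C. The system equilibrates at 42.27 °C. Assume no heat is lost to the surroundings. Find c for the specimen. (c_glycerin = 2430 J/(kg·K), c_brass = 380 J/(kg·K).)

Setting the total heat transfer to zero:
0.3534×c×(42.27 − 249.3) + 0.772×2430×(42.27 − 27.97) + 0.2653×380×(42.27 − 27.97) = 0
-73.16 c = -28268
c = -28268/-73.16 ≈ 386.4 J/(kg·K)

c ≈ 386 J/(kg·K)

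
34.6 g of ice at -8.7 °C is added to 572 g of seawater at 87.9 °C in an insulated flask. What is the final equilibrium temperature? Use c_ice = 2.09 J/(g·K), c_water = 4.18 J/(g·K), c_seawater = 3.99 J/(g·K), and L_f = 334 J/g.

Energy conservation, ΣQ = 0:
ice -8.7→0 °C: 34.6×2.09×8.7 = 629.13; latent heat to melt: 34.6×334 = 11556; meltwater 0→T: 34.6×4.18×T = 144.63 T; seawater cools: 572×3.99×(T − 87.9) = 2282.3(T − 87.9)
2426.9 T = 200612 − 12186 = 188427
T ≈ 77.64 °C — above 0 °C, consistent with complete melting.

T_f ≈ 77.6 °C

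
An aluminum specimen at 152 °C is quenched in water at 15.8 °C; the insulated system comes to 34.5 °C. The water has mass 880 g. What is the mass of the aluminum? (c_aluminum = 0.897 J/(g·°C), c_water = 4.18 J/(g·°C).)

Heat lost by the aluminum = heat gained by the water:
m×0.897×(152 − 34.5) = 880×4.18×(34.5 − 15.8)
105.4 m = 68786  ⇒  m ≈ 652.6 g

m ≈ 653 g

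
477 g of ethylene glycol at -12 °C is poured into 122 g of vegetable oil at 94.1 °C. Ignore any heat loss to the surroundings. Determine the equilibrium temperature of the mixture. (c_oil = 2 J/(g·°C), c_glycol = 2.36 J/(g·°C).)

T_f ≈ 6.9 °C

Set heat shed by the hot body equal to heat absorbed by the cold body:
122*2*(94.1 − T) = 477*2.36*(T − (-12))
244(94.1 − T) = 1125.7(T − (-12))
1369.7 T = 9451.8  ⇒  T ≈ 6.90 °C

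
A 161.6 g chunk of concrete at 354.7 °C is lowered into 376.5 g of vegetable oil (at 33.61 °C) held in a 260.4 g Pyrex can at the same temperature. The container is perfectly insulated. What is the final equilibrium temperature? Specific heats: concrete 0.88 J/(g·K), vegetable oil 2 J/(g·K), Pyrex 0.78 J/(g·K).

T_f is the heat-capacity-weighted average of the initial temperatures:
T_f = (142.21·354.7 + 753·33.61 + 203.11·33.61) / (142.21 + 753 + 203.11)
    = 82576 / 1098.3 ≈ 75.18 °C

T_f ≈ 75.2 °C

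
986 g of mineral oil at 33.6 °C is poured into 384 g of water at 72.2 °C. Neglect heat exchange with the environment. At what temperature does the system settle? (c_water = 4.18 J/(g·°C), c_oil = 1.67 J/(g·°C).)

T_f ≈ 52.7 °C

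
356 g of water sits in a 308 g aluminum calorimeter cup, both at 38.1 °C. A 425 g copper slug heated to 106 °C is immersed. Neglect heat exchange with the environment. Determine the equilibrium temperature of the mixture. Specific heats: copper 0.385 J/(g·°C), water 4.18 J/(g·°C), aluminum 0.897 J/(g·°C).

Net heat exchanged in the isolated system is zero:
425·0.385·(T − 106) + 356·4.18·(T − 38.1) + 308·0.897·(T − 38.1) = 0
1928 T = 84566
T ≈ 43.86 °C

T_f ≈ 43.9 °C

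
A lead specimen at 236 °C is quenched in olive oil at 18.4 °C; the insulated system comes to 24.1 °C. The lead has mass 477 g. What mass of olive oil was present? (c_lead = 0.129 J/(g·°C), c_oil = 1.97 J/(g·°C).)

m ≈ 1160 g

Heat lost by the lead = heat gained by the oil:
477×0.129×(236 − 24.1) = m×1.97×(24.1 − 18.4)
11.23 m = 13039  ⇒  m ≈ 1161 g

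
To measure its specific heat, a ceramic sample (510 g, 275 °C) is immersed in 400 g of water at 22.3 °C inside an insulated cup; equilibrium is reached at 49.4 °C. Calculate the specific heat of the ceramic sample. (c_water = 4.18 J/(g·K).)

Conservation of energy gives ΣQ = 0:
510·c·(49.4 − 275) + 400·4.18·(49.4 − 22.3) = 0
-115056 c = -45311
c = -45311/-115056 ≈ 0.3938 J/(g·K)

c ≈ 0.394 J/(g·K)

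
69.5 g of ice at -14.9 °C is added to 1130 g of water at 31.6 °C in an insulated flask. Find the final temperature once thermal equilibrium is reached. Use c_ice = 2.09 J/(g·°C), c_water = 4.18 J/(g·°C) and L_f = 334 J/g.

T_f ≈ 24.7 °C

Sum of m c ΔT and latent-heat terms is zero:
ice -14.9→0 °C: 69.5·2.09·14.9 = 2164.3
  melt ice: 69.5·334 = 23213
  meltwater 0→T: 69.5·4.18·T = 290.51 T
  water: 4723.4(T − 31.6)
5013.9 T = 149259 − 25377 = 123882
T ≈ 24.71 °C. Since T > 0 °C, the all-ice-melts assumption holds.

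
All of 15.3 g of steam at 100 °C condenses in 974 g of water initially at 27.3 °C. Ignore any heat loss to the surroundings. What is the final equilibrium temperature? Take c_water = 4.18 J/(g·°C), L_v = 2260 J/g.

Taking heat into each body as positive, Σ m c ΔT = 0:
condense steam: −15.3·2260 = −34578
  condensate cools 100→T: 15.3·4.18·(T − 100) = 63.95(T − 100)
  original water: 4071.3(T − 27.3)
4135.3 T = 34578 + 6395.4 + 111147 = 152120
T ≈ 36.79 °C — below 100 °C, confirming all the steam condensed.

T_f ≈ 36.8 °C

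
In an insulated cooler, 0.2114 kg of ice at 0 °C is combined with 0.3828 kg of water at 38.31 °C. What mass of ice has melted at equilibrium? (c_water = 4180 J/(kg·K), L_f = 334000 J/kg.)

m_melted ≈ 0.184 kg

Cooling the water to 0 °C releases 0.3828×4180×38.31 = 61300 J.
To melt every bit of ice: 0.2114×334000 = 70608 J.
That's not enough to melt it all — equilibrium is at 0 °C with ice remaining.
Mass melted = 61300/334000 ≈ 0.1835 kg.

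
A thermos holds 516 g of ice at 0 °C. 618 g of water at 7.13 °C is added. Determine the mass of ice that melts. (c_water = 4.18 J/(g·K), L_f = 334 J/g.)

m_melted ≈ 55.1 g

Heat available from the water dropping to 0 °C: 618×4.18×7.13 = 18419 J.
Melting all 516 g of ice would need 516×334 = 172344 J.
Since 18419 < 172344 J, not all the ice melts; equilibrium is at 0 °C.
m_melted×334 = 18419  ⇒  m_melted ≈ 55.15 g.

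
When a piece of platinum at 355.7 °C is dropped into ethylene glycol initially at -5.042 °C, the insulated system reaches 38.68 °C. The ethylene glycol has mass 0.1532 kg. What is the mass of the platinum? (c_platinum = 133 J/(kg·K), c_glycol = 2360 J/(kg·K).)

m ≈ 0.375 kg

Let T be the final temperature. ΣQ_i = 0:
m·133·(38.68 − 355.7) + 0.1532·2360·(38.68 − (-5.042)) = 0
-42164 m = -15808
m = -15808/-42164 ≈ 0.3749 kg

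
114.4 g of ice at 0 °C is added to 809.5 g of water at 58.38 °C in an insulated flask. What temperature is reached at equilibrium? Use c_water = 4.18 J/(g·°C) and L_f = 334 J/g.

T_f ≈ 41.3 °C

Sum of m c ΔT and latent-heat terms is zero:
latent heat to melt: 114.4×334 = 38210; meltwater 0→T: 114.4×4.18×T = 478.19 T; water: 3383.7(T − 58.38)
3861.9 T = 197541 − 38210 = 159331
T ≈ 41.26 °C. Since T > 0 °C, the all-ice-melts assumption holds.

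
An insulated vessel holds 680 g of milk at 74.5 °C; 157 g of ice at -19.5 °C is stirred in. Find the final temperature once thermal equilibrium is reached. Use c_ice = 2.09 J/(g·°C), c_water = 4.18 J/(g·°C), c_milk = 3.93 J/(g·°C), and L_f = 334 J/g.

T_f ≈ 42.1 °C

Conservation of energy gives ΣQ = 0:
ice -19.5→0 °C: 157·2.09·19.5 = 6398.5
  fusion: m_ice L_f = 157·334 = 52438
  meltwater 0→T: 157·4.18·T = 656.26 T
  milk: 2672.4(T − 74.5)
3328.7 T = 199094 − 58837 = 140257
T ≈ 42.14 °C — above 0 °C, consistent with complete melting.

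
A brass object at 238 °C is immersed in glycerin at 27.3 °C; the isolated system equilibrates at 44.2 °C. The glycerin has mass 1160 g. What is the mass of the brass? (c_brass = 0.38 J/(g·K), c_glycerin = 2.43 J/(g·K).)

m ≈ 647 g

Heat gained plus heat lost sum to zero:
m×0.38×(44.2 − 238) + 1160×2.43×(44.2 − 27.3) = 0
-73.64 m = -47638
m = -47638/-73.64 ≈ 646.9 g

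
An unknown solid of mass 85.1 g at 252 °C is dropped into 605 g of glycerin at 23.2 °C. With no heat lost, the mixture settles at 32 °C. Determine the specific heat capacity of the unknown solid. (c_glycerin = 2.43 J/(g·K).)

Heat gained plus heat lost sum to zero:
85.1×c×(32 − 252) + 605×2.43×(32 − 23.2) = 0
-18722 c = -12937
c = -12937/-18722 ≈ 0.691 J/(g·K)

c ≈ 0.691 J/(g·K)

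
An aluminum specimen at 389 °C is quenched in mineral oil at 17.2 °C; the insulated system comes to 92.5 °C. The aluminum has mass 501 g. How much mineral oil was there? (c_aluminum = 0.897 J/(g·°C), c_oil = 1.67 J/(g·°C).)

m ≈ 1060 g

Conservation of energy gives ΣQ = 0:
501×0.897×(92.5 − 389) + m×1.67×(92.5 − 17.2) = 0
125.75 m = 133246
m = 133246/125.75 ≈ 1060 g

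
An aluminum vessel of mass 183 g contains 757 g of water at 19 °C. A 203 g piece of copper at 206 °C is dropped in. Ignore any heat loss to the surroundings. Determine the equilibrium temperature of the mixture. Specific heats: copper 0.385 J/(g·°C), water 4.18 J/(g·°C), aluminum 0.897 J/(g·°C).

T_f ≈ 23.3 °C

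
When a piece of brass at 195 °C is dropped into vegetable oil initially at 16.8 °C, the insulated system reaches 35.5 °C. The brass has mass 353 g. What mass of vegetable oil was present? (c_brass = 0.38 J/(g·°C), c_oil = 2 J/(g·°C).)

m ≈ 572 g

Let T be the final temperature. ΣQ_i = 0:
353×0.38×(35.5 − 195) + m×2×(35.5 − 16.8) = 0
37.4 m = 21395
m = 21395/37.4 ≈ 572.1 g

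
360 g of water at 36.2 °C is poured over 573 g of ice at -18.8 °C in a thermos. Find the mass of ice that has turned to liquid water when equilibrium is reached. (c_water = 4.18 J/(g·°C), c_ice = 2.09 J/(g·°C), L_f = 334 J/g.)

m_melted ≈ 95.7 g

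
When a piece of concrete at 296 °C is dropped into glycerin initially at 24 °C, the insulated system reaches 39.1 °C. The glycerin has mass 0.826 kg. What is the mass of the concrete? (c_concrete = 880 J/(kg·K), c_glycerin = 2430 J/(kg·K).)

m ≈ 0.134 kg

Heat lost by the concrete = heat gained by the glycerin:
m·880·(296 − 39.1) = 0.826·2430·(39.1 − 24)
226072 m = 30308  ⇒  m ≈ 0.1341 kg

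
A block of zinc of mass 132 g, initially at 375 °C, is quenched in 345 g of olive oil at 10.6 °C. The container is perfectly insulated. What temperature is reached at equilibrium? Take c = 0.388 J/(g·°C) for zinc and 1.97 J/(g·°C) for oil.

T_f ≈ 36.1 °C

Setting the total heat transfer to zero:
132*0.388*(T − 375) + 345*1.97*(T − 10.6) = 0
(51.22 + 679.65) T = 51.22*375 + 679.65*10.6
T = 26410 / 730.87 = 36.1 °C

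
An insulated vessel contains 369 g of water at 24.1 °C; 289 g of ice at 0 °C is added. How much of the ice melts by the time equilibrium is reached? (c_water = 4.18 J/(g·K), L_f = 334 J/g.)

m_melted ≈ 111 g

Water can give up m c ΔT = 369×4.18×24.1 = 37172 J before reaching 0 °C.
Melting all 289 g of ice would need 289×334 = 96526 J.
37172 J < 96526 J, so only part of the ice melts and the system sits at 0 °C.
Mass melted = 37172/334 ≈ 111.3 g.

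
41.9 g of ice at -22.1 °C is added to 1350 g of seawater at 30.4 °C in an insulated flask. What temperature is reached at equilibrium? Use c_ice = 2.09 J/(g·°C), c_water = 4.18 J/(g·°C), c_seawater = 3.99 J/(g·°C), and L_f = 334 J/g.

T_f ≈ 26.6 °C

Energy conservation, ΣQ = 0:
ice -22.1→0 °C: 41.9·2.09·22.1 = 1935.3
  melt ice: 41.9·334 = 13995
  warm the meltwater: 175.14 T
  seawater cools: 1350·3.99·(T − 30.4) = 5386.5(T − 30.4)
5561.6 T = 163750 − 15930 = 147820
T ≈ 26.58 °C — above 0 °C, consistent with complete melting.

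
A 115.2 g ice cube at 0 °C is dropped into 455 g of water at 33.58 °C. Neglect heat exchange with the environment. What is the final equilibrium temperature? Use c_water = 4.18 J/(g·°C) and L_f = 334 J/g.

T_f ≈ 10.7 °C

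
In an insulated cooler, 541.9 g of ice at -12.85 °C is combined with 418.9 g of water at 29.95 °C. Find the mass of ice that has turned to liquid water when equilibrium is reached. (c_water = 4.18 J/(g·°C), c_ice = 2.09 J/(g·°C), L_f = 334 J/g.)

m_melted ≈ 113 g

Heat available from the water dropping to 0 °C: 418.9·4.18·29.95 = 52443 J.
Of that, 541.9·2.09·12.85 = 14554 J goes to bring the ice to 0 °C, leaving 37889 J.
To melt every bit of ice: 541.9·334 = 180995 J.
That's not enough to melt it all — equilibrium is at 0 °C with ice remaining.
m_melted·334 = 37889  ⇒  m_melted ≈ 113.4 g.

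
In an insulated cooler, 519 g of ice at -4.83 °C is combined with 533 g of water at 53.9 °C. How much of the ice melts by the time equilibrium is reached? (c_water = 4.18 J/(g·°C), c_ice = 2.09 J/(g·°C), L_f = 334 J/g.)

m_melted ≈ 344 g

Water can give up m c ΔT = 533×4.18×53.9 = 120086 J before reaching 0 °C.
Warming the ice to 0 °C takes 519×2.09×4.83 = 5239.1 J, leaving 114847 J for melting.
Melting all 519 g of ice would need 519×334 = 173346 J.
That's not enough to melt it all — equilibrium is at 0 °C with ice remaining.
m_melted×334 = 114847  ⇒  m_melted ≈ 343.9 g.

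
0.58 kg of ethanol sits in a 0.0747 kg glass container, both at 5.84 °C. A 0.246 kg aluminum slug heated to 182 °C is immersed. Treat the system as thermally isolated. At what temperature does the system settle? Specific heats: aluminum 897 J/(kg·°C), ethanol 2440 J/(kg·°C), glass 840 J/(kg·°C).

Taking heat into each body as positive, Σ m c ΔT = 0:
0.246×897×(T − 182) + 0.58×2440×(T − 5.84) + 0.0747×840×(T − 5.84) = 0
220.66(T − 182) + 1415.2(T − 5.84) + 62.75(T − 5.84) = 0
(220.66 + 1415.2 + 62.75) T = 220.66×182 + 1415.2×5.84 + 62.75×5.84
T ≈ 28.72 °C

T_f ≈ 28.7 °C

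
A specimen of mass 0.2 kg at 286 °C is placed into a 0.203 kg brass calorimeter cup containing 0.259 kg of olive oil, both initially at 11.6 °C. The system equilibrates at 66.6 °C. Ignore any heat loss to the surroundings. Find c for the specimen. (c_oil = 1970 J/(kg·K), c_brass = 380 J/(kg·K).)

Conservation of energy gives ΣQ = 0:
0.2×c×(66.6 − 286) + 0.259×1970×(66.6 − 11.6) + 0.203×380×(66.6 − 11.6) = 0
-43.88 c = -32305
c = -32305/-43.88 ≈ 736.2 J/(kg·K)

c ≈ 736 J/(kg·K)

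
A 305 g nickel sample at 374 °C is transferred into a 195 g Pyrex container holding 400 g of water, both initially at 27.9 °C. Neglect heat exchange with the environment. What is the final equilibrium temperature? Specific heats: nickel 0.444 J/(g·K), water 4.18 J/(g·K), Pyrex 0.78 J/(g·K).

Let T be the final temperature. ΣQ_i = 0:
305·0.444·(T − 374) + 400·4.18·(T − 27.9) + 195·0.78·(T − 27.9) = 0
(135.42 + 1672 + 152.1) T = 135.42·374 + 1672·27.9 + 152.1·27.9
T ≈ 51.82 °C

T_f ≈ 51.8 °C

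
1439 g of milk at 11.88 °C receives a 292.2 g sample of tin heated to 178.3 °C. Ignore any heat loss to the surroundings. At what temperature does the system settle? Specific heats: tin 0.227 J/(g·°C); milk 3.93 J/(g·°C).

Set heat shed by the hot body equal to heat absorbed by the cold body:
292.2·0.227·(178.3 − T) = 1439·3.93·(T − 11.88)
66.33(178.3 − T) = 5655.3(T − 11.88)
5721.6 T = 79011  ⇒  T ≈ 13.81 °C

T_f ≈ 13.8 °C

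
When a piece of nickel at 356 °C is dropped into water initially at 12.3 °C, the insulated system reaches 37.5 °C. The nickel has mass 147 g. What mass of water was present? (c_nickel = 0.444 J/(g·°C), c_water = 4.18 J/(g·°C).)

m ≈ 197 g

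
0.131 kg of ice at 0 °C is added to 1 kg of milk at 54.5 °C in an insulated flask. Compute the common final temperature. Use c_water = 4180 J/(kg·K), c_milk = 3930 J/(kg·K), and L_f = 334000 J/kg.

Net heat exchanged in the isolated system is zero:
melt ice: 0.131×334000 = 43754; warm the meltwater: 547.58 T; milk cools: 1×3930×(T − 54.5) = 3930(T − 54.5)
4477.6 T = 214185 − 43754 = 170431
T ≈ 38.06 °C. Since T > 0 °C, the all-ice-melts assumption holds.

T_f ≈ 38.1 °C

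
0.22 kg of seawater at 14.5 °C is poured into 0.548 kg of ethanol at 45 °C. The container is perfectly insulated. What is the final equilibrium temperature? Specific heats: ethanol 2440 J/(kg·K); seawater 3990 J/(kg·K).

T_f is the heat-capacity-weighted average of the initial temperatures:
T_f = (1337.1×45 + 877.8×14.5) / (1337.1 + 877.8)
    = 72898 / 2214.9 ≈ 32.91 °C

T_f ≈ 32.9 °C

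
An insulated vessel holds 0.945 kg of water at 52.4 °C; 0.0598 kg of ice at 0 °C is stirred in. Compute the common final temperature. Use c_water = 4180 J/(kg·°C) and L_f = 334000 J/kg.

T_f ≈ 44.5 °C

Taking heat into each body as positive, Σ m c ΔT = 0:
fusion: m_ice L_f = 0.0598×334000 = 19973; warm the meltwater: 249.96 T; water: 3950.1(T − 52.4)
4200.1 T = 206985 − 19973 = 187012
T ≈ 44.53 °C (positive, so assuming full melt was valid).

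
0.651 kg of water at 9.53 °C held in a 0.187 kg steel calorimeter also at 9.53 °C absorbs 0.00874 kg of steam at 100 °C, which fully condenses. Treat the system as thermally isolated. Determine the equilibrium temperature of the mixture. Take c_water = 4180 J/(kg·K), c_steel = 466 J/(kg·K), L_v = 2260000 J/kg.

T_f ≈ 17.6 °C

Let T be the final temperature. ΣQ_i = 0:
condense steam: −0.00874×2260000 = −19752
  condensed water 100 °C→T: 36.53(T − 100)
  water warms: 0.651×4180×(T − 9.53) = 2721.2(T − 9.53)
  cup: 87.14(T − 9.53)
2844.9 T = 19752 + 3653.3 + 26763 = 50169
T ≈ 17.64 °C, under the boiling point, so the assumption holds.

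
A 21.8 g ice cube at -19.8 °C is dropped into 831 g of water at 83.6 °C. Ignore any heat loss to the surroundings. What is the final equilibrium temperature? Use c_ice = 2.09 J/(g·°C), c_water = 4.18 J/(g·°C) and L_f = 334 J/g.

T_f ≈ 79.2 °C

Sum of m c ΔT and latent-heat terms is zero:
ice -19.8→0 °C: 21.8×2.09×19.8 = 902.13
  fusion: m_ice L_f = 21.8×334 = 7281.2
  warm the meltwater: 91.12 T
  water: 3473.6(T − 83.6)
3564.7 T = 290391 − 8183.3 = 282208
T ≈ 79.17 °C (positive, so assuming full melt was valid).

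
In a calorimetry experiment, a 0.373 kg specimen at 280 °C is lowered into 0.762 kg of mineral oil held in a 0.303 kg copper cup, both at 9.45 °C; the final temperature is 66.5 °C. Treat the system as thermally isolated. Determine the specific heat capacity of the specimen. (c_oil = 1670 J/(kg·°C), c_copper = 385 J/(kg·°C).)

Let T be the final temperature. ΣQ_i = 0:
0.373·c·(66.5 − 280) + 0.762·1670·(66.5 − 9.45) + 0.303·385·(66.5 − 9.45) = 0
-79.64 c = -79254
c = -79254/-79.64 ≈ 995.2 J/(kg·°C)

c ≈ 995 J/(kg·°C)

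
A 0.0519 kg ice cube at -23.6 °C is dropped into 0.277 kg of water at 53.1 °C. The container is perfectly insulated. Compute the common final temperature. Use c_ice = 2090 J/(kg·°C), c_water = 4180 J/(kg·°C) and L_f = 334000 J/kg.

T_f ≈ 30.3 °C

Sum of m c ΔT and latent-heat terms is zero:
warm ice to 0 °C: 0.0519×2090×(0 − (-23.6)) = 2559.9
  melt ice: 0.0519×334000 = 17335
  warm the meltwater: 216.94 T
  water: 1157.9(T − 53.1)
1374.8 T = 61482 − 19895 = 41588
T ≈ 30.25 °C — above 0 °C, consistent with complete melting.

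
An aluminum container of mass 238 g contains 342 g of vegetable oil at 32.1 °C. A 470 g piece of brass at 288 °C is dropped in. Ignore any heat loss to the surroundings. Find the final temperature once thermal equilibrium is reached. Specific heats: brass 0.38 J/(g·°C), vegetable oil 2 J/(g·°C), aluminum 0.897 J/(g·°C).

T_f ≈ 74.6 °C

Net heat exchanged in the isolated system is zero:
470·0.38·(T − 288) + 342·2·(T − 32.1) + 238·0.897·(T − 32.1) = 0
178.6(T − 288) + 684(T − 32.1) + 213.49(T − 32.1) = 0
1076.1 T = 80246
T = 80246/1076.1 ≈ 74.57 °C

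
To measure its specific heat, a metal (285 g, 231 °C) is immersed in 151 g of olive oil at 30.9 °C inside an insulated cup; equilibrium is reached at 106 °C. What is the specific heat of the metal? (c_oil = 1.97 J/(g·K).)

m_s c (T_s − T_f) = m_oil c_oil (T_f − T_0):
285×c×(231 − 106) = 151×1.97×(106 − 30.9)
35625 c = 22340  ⇒  c ≈ 0.6271 J/(g·K)

c ≈ 0.627 J/(g·K)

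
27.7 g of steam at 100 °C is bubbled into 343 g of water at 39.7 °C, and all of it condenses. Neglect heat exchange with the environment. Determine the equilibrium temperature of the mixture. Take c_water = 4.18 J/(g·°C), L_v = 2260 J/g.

Taking heat into each body as positive, Σ m c ΔT = 0:
latent heat released on condensation: 27.7×2260 = 62602
  condensed water 100 °C→T: 115.79(T − 100)
  original water: 1433.7(T − 39.7)
1549.5 T = 62602 + 11579 + 56919 = 131100
T ≈ 84.61 °C (< 100 °C, so full condensation is consistent).

T_f ≈ 84.6 °C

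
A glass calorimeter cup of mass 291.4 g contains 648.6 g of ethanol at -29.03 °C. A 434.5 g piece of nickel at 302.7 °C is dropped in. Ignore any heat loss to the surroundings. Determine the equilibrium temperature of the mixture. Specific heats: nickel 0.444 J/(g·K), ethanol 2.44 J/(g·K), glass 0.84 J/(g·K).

With ΣQ=0 the equilibrium temperature is the m·c-weighted mean:
T_f = (192.92*302.7 + 1582.6*(-29.03) + 244.78*(-29.03)) / (192.92 + 1582.6 + 244.78)
    = 5348 / 2020.3 ≈ 2.65 °C

T_f ≈ 2.6 °C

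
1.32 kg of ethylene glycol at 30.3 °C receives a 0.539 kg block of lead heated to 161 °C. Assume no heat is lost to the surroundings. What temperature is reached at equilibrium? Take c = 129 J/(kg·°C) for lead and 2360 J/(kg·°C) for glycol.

Let T be the final temperature. ΣQ_i = 0:
0.539*129*(T − 161) + 1.32*2360*(T − 30.3) = 0
69.53(T − 161) + 3115.2(T − 30.3) = 0
(69.53 + 3115.2) T = 69.53*161 + 3115.2*30.3
T = 105585 / 3184.7 = 33.2 °C

T_f ≈ 33.2 °C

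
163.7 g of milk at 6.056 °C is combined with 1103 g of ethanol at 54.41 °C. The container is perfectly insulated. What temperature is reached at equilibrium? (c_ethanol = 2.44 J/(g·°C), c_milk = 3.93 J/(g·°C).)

T_f is the heat-capacity-weighted average of the initial temperatures:
T_f = (2691.3×54.41 + 643.34×6.056) / (2691.3 + 643.34)
    = 150331 / 3334.7 ≈ 45.08 °C

T_f ≈ 45.1 °C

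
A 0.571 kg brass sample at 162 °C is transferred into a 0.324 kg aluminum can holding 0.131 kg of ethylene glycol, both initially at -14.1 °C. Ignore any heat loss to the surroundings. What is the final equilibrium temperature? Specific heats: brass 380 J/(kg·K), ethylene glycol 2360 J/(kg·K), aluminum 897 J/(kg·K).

T_f ≈ 32.7 °C

Setting the total heat transfer to zero:
0.571×380×(T − 162) + 0.131×2360×(T − (-14.1)) + 0.324×897×(T − (-14.1)) = 0
216.98(T − 162) + 309.16(T − (-14.1)) + 290.63(T − (-14.1)) = 0
(216.98 + 309.16 + 290.63) T = 216.98×162 + 309.16×(-14.1) + 290.63×(-14.1)
T ≈ 32.68 °C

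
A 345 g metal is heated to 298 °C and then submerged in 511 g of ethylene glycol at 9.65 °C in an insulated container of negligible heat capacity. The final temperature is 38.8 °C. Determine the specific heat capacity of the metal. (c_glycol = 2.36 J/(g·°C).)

Taking heat into each body as positive, Σ m c ΔT = 0:
345·c·(38.8 − 298) + 511·2.36·(38.8 − 9.65) = 0
-89424 c = -35154
c = -35154/-89424 ≈ 0.3931 J/(g·°C)

c ≈ 0.393 J/(g·°C)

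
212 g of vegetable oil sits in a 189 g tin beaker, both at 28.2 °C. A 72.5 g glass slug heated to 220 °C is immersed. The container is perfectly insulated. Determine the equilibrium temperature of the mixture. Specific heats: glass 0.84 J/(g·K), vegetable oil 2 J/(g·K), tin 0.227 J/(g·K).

Setting the total heat transfer to zero:
72.5×0.84×(T − 220) + 212×2×(T − 28.2) + 189×0.227×(T − 28.2) = 0
60.9(T − 220) + 424(T − 28.2) + 42.9(T − 28.2) = 0
(60.9 + 424 + 42.9) T = 60.9×220 + 424×28.2 + 42.9×28.2
T ≈ 50.33 °C

T_f ≈ 50.3 °C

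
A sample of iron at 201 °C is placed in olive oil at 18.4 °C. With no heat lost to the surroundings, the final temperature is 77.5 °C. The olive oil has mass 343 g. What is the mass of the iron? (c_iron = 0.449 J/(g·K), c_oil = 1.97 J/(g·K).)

|Q_iron| = |Q_oil|:
m·0.449·(201 − 77.5) = 343·1.97·(77.5 − 18.4)
55.45 m = 39934  ⇒  m ≈ 720.2 g

m ≈ 720 g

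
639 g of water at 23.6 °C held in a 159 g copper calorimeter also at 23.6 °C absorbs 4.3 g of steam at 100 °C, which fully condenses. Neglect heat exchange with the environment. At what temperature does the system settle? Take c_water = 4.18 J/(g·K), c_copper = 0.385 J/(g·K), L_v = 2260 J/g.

T_f ≈ 27.6 °C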